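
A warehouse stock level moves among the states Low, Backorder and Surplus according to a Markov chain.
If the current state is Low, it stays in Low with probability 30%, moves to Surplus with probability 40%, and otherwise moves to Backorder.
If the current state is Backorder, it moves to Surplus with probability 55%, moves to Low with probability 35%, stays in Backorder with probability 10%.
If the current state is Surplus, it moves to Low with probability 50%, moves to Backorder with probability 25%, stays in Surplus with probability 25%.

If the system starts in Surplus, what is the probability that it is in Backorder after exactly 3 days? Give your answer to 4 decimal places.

0.2325

Propagate the distribution vector 3 days from Surplus.
After 0 days: (0.0000, 0.0000, 1.0000)
After 1 day: (0.5000, 0.2500, 0.2500)
After 2 days: (0.3625, 0.2375, 0.4000)
After 3 days: (0.3919, 0.2325, 0.3756)
P(in Backorder after 3 days) = 0.2325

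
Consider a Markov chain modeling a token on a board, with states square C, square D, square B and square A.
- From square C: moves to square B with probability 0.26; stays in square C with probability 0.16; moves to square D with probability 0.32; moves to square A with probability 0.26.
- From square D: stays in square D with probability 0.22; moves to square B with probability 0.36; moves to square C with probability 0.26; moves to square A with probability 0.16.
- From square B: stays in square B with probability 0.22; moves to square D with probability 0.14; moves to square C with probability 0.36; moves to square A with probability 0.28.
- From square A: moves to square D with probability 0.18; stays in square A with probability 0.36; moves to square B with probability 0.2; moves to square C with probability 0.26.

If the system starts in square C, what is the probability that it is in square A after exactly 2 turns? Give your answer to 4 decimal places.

0.2592

Propagate the distribution vector 2 turns from square C.
After 0 turns: (1.0000, 0.0000, 0.0000, 0.0000)
After 1 turn: (0.1600, 0.3200, 0.2600, 0.2600)
After 2 turns: (0.2700, 0.2048, 0.2660, 0.2592)
P(in square A after 2 turns) = 0.2592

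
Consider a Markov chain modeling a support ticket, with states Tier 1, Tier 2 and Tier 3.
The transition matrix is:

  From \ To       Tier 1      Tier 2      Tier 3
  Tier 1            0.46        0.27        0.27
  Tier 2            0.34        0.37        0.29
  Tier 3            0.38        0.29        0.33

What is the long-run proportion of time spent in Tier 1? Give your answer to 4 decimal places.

Let the stationary distribution be π with π = πP and π_1 + π_2 + π_3 = 1.
π_1 = 0.46·π_1 + 0.34·π_2 + 0.38·π_3
π_2 = 0.27·π_1 + 0.37·π_2 + 0.29·π_3
Solving with the normalization constraint gives π = (0.3997, 0.3065, 0.2938).
So the stationary probability of Tier 1 is 0.3997.

0.3997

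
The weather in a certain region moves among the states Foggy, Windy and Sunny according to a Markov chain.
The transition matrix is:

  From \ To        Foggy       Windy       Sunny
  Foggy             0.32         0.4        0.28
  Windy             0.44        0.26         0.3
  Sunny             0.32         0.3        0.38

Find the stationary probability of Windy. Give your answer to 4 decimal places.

0.3230

Let the stationary distribution be π with π = πP and π_1 + π_2 + π_3 = 1.
π_1 = 0.32·π_1 + 0.44·π_2 + 0.32·π_3
π_2 = 0.4·π_1 + 0.26·π_2 + 0.3·π_3
Solving with the normalization constraint gives π = (0.3588, 0.3230, 0.3183).
So the stationary probability of Windy is 0.3230.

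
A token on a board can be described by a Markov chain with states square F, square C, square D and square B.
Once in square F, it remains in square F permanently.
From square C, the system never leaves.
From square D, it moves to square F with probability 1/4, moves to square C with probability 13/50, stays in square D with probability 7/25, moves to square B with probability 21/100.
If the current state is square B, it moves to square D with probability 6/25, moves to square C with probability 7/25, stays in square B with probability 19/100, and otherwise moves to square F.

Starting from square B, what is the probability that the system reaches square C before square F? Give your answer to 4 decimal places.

Let h(s) be the probability of absorption at square C starting from transient state s. Then h(square C) = 1 and h(square F) = 0. By first-step analysis:
h(square D) = 0.25·0 + 0.26·1 + 0.28·h(square D) + 0.21·h(square B)
h(square B) = 0.29·0 + 0.28·1 + 0.24·h(square D) + 0.19·h(square B)
Solving: h(square D) = 0.5056, h(square B) = 0.4955.
Starting from square B, the probability is 0.4955.

0.4955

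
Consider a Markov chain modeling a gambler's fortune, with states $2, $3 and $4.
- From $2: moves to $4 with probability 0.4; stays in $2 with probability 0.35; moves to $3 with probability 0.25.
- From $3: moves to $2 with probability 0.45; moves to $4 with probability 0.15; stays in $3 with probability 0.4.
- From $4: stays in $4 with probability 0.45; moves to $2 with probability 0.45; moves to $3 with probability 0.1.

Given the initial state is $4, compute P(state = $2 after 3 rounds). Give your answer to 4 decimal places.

0.4095

Propagate the distribution vector 3 rounds from $4.
After 0 rounds: (0.0000, 0.0000, 1.0000)
After 1 round: (0.4500, 0.1000, 0.4500)
After 2 rounds: (0.4050, 0.1975, 0.3975)
After 3 rounds: (0.4095, 0.2200, 0.3705)
P(in $2 after 3 rounds) = 0.4095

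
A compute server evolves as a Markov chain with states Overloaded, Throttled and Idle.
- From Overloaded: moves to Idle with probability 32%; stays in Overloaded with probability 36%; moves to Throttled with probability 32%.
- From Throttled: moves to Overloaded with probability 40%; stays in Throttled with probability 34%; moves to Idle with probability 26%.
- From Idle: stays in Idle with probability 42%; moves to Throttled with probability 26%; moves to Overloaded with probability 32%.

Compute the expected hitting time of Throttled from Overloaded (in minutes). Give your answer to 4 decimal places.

Let t(s) be the expected number of minutes to first reach Throttled from state s, with t(Throttled) = 0. Conditioning on the first minute:
t(Overloaded) = 1 + 0.36·t(Overloaded) + 0.32·t(Idle)
t(Idle) = 1 + 0.32·t(Overloaded) + 0.42·t(Idle)
Solving: t(Overloaded) = 3.3482, t(Idle) = 3.5714.
Expected minutes from Overloaded to Throttled: 3.3482.

3.3482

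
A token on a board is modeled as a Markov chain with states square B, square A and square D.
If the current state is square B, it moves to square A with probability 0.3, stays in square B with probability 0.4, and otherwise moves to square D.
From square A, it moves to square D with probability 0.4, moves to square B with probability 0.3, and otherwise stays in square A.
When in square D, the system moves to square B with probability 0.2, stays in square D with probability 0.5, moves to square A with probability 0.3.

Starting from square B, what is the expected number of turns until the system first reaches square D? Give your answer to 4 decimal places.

Let t(s) be the expected number of turns to first reach square D from state s, with t(square D) = 0. Conditioning on the first turn:
t(square B) = 1 + 0.4·t(square B) + 0.3·t(square A)
t(square A) = 1 + 0.3·t(square B) + 0.3·t(square A)
Solving: t(square B) = 3.0303, t(square A) = 2.7273.
Expected turns from square B to square D: 3.0303.

3.0303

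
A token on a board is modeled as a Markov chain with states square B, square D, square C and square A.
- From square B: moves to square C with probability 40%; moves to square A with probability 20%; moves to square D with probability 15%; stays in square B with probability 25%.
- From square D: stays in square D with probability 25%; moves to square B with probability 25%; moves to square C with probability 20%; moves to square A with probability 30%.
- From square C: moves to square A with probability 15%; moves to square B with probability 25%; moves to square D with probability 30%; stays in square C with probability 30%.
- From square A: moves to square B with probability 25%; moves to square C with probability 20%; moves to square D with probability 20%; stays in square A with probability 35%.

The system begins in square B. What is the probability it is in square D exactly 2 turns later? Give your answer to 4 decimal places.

Propagate the distribution vector 2 turns from square B.
After 0 turns: (1.0000, 0.0000, 0.0000, 0.0000)
After 1 turn: (0.2500, 0.1500, 0.4000, 0.2000)
After 2 turns: (0.2500, 0.2350, 0.2900, 0.2250)
P(in square D after 2 turns) = 0.2350

0.2350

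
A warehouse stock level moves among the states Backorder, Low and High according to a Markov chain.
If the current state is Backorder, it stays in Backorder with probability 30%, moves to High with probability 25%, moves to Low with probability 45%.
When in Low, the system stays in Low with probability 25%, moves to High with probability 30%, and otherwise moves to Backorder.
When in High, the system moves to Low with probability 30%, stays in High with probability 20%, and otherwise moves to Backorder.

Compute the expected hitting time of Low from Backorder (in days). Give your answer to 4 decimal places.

2.4138

Let t(s) be the expected number of days to first reach Low from state s, with t(Low) = 0. Conditioning on the first day:
t(Backorder) = 1 + 0.3·t(Backorder) + 0.25·t(High)
t(High) = 1 + 0.5·t(Backorder) + 0.2·t(High)
Solving: t(Backorder) = 2.4138, t(High) = 2.7586.
Expected days from Backorder to Low: 2.4138.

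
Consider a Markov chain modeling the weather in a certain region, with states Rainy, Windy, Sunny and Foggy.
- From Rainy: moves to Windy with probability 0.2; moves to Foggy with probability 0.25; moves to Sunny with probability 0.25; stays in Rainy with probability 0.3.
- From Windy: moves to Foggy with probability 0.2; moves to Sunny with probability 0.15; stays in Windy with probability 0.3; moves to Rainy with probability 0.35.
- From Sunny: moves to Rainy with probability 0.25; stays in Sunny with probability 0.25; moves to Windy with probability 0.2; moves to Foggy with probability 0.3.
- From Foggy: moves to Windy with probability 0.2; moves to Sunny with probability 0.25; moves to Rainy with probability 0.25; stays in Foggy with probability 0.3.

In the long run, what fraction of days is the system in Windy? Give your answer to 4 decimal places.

0.2222

Let the stationary distribution be π with π = πP and π_1 + π_2 + π_3 + π_4 = 1.
π_1 = 0.3·π_1 + 0.35·π_2 + 0.25·π_3 + 0.25·π_4
π_2 = 0.2·π_1 + 0.3·π_2 + 0.2·π_3 + 0.2·π_4
π_3 = 0.25·π_1 + 0.15·π_2 + 0.25·π_3 + 0.25·π_4
Solving with the normalization constraint gives π = (0.2865, 0.2222, 0.2278, 0.2635).
So the stationary probability of Windy is 0.2222.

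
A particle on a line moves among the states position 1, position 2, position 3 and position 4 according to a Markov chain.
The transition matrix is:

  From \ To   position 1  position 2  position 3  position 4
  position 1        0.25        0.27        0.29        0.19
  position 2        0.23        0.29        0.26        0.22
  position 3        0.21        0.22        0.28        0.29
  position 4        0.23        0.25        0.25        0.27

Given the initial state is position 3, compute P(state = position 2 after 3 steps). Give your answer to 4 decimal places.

0.2567

Propagate the distribution vector 3 steps from position 3.
After 0 steps: (0.0000, 0.0000, 1.0000, 0.0000)
After 1 step: (0.2100, 0.2200, 0.2800, 0.2900)
After 2 steps: (0.2286, 0.2546, 0.2690, 0.2478)
After 3 steps: (0.2292, 0.2567, 0.2698, 0.2444)
P(in position 2 after 3 steps) = 0.2567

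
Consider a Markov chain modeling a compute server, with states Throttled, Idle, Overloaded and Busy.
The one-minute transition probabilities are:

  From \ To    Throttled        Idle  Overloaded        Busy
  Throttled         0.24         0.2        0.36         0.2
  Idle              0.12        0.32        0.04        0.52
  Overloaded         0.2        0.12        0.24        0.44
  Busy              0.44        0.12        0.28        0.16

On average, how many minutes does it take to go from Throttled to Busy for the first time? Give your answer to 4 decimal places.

Let t(s) be the expected number of minutes to first reach Busy from state s, with t(Busy) = 0. Conditioning on the first minute:
t(Throttled) = 1 + 0.24·t(Throttled) + 0.2·t(Idle) + 0.36·t(Overloaded)
t(Idle) = 1 + 0.12·t(Throttled) + 0.32·t(Idle) + 0.04·t(Overloaded)
t(Overloaded) = 1 + 0.2·t(Throttled) + 0.12·t(Idle) + 0.24·t(Overloaded)
Solving: t(Throttled) = 3.0463, t(Idle) = 2.1527, t(Overloaded) = 2.4574.
Expected minutes from Throttled to Busy: 3.0463.

3.0463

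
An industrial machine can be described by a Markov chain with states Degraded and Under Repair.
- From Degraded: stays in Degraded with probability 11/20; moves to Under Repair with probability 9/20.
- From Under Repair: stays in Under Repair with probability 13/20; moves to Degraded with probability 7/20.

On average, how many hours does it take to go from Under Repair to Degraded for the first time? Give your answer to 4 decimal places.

2.8571

Let t(s) be the expected number of hours to first reach Degraded from state s, with t(Degraded) = 0. Conditioning on the first hour:
t(Under Repair) = 1 + 0.65·t(Under Repair)
Solving: t(Under Repair) = 2.8571.
Expected hours from Under Repair to Degraded: 2.8571.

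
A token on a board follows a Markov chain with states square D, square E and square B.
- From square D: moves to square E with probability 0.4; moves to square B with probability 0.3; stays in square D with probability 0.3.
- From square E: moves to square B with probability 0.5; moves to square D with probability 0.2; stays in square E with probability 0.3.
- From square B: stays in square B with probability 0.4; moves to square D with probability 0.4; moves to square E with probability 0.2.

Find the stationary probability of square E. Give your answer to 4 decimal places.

0.2913

Let the stationary distribution be π with π = πP and π_1 + π_2 + π_3 = 1.
π_1 = 0.3·π_1 + 0.2·π_2 + 0.4·π_3
π_2 = 0.4·π_1 + 0.3·π_2 + 0.2·π_3
Solving with the normalization constraint gives π = (0.3107, 0.2913, 0.3981).
So the stationary probability of square E is 0.2913.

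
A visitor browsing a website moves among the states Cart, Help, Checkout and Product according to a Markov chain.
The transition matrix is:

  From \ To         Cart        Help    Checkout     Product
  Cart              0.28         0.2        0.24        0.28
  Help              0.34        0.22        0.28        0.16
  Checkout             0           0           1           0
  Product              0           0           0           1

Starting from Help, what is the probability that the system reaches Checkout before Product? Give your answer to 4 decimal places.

Let h(s) be the probability of absorption at Checkout starting from transient state s. Then h(Checkout) = 1 and h(Product) = 0. By first-step analysis:
h(Cart) = 0.28·h(Cart) + 0.2·h(Help) + 0.24·1 + 0.28·0
h(Help) = 0.34·h(Cart) + 0.22·h(Help) + 0.28·1 + 0.16·0
Solving: h(Cart) = 0.4927, h(Help) = 0.5737.
Starting from Help, the probability is 0.5737.

0.5737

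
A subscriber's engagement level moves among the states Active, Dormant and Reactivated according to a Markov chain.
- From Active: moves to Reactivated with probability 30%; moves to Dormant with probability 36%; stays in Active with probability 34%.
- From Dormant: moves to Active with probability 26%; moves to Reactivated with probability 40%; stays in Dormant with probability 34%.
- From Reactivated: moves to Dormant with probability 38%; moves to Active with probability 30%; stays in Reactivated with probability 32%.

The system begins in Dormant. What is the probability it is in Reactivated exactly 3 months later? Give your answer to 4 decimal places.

Propagate the distribution vector 3 months from Dormant.
After 0 months: (0.0000, 1.0000, 0.0000)
After 1 month: (0.2600, 0.3400, 0.4000)
After 2 months: (0.2968, 0.3612, 0.3420)
After 3 months: (0.2974, 0.3596, 0.3430)
P(in Reactivated after 3 months) = 0.3430

0.3430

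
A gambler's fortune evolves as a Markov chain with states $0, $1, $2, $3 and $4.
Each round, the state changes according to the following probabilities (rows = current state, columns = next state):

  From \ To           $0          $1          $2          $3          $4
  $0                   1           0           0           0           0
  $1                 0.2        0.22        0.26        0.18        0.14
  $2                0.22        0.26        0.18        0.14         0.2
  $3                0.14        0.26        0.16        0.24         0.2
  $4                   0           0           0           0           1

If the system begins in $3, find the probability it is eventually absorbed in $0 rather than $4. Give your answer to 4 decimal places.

0.4790

Let h(s) be the probability of absorption at $0 starting from transient state s. Then h($0) = 1 and h($4) = 0. By first-step analysis:
h($1) = 0.2·1 + 0.22·h($1) + 0.26·h($2) + 0.18·h($3) + 0.14·0
h($2) = 0.22·1 + 0.26·h($1) + 0.18·h($2) + 0.14·h($3) + 0.2·0
h($3) = 0.14·1 + 0.26·h($1) + 0.16·h($2) + 0.24·h($3) + 0.2·0
Solving: h($1) = 0.5408, h($2) = 0.5216, h($3) = 0.4790.
Starting from $3, the probability is 0.4790.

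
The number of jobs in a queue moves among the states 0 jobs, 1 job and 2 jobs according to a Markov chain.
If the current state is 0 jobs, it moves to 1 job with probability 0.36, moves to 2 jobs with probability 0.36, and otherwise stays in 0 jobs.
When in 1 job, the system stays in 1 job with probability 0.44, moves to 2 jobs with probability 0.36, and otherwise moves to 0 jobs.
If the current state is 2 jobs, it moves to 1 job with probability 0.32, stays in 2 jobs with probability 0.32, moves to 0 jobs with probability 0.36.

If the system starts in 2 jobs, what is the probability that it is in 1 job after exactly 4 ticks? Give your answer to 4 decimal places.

Propagate the distribution vector 4 ticks from 2 jobs.
After 0 ticks: (0.0000, 0.0000, 1.0000)
After 1 tick: (0.3600, 0.3200, 0.3200)
After 2 ticks: (0.2800, 0.3728, 0.3472)
After 3 ticks: (0.2780, 0.3759, 0.3461)
After 4 ticks: (0.2776, 0.3762, 0.3462)
P(in 1 job after 4 ticks) = 0.3762

0.3762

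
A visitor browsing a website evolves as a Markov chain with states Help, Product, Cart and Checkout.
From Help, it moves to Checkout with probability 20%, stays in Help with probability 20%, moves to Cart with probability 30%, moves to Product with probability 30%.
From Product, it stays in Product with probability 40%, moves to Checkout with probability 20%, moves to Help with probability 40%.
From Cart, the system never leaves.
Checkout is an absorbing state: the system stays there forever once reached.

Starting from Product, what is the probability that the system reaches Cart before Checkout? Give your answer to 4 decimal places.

0.3333

Let h(s) be the probability of absorption at Cart starting from transient state s. Then h(Cart) = 1 and h(Checkout) = 0. By first-step analysis:
h(Help) = 0.2·h(Help) + 0.3·h(Product) + 0.3·1 + 0.2·0
h(Product) = 0.4·h(Help) + 0.4·h(Product) + 0.2·0
Solving: h(Help) = 0.5000, h(Product) = 0.3333.
Starting from Product, the probability is 0.3333.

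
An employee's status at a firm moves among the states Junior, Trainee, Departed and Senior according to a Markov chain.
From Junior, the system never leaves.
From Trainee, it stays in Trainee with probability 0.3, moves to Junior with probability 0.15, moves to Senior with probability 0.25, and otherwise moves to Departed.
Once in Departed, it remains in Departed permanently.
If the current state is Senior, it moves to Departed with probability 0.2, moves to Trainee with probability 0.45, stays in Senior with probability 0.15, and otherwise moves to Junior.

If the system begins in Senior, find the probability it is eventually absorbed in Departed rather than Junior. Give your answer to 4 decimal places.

0.5699

Let h(s) be the probability of absorption at Departed starting from transient state s. Then h(Departed) = 1 and h(Junior) = 0. By first-step analysis:
h(Trainee) = 0.15·0 + 0.3·h(Trainee) + 0.3·1 + 0.25·h(Senior)
h(Senior) = 0.2·0 + 0.45·h(Trainee) + 0.2·1 + 0.15·h(Senior)
Solving: h(Trainee) = 0.6321, h(Senior) = 0.5699.
Starting from Senior, the probability is 0.5699.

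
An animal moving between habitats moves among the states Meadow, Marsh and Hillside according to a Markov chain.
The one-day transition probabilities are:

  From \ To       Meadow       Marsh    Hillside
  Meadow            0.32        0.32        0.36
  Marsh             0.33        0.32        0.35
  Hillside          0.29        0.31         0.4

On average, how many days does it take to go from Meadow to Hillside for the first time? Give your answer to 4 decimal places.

2.8027

Let t(s) be the expected number of days to first reach Hillside from state s, with t(Hillside) = 0. Conditioning on the first day:
t(Meadow) = 1 + 0.32·t(Meadow) + 0.32·t(Marsh)
t(Marsh) = 1 + 0.33·t(Meadow) + 0.32·t(Marsh)
Solving: t(Meadow) = 2.8027, t(Marsh) = 2.8307.
Expected days from Meadow to Hillside: 2.8027.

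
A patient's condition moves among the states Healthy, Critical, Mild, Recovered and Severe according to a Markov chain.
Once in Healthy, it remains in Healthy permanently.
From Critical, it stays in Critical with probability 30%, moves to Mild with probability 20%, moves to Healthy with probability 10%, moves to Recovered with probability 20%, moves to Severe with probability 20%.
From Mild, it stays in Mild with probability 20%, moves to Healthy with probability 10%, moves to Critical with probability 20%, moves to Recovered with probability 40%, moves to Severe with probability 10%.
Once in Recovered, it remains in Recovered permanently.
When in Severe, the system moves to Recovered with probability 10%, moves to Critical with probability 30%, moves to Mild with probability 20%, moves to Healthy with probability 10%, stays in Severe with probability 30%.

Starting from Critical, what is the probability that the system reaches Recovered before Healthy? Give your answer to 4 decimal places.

Let h(s) be the probability of absorption at Recovered starting from transient state s. Then h(Recovered) = 1 and h(Healthy) = 0. By first-step analysis:
h(Critical) = 0.1·0 + 0.3·h(Critical) + 0.2·h(Mild) + 0.2·1 + 0.2·h(Severe)
h(Mild) = 0.1·0 + 0.2·h(Critical) + 0.2·h(Mild) + 0.4·1 + 0.1·h(Severe)
h(Severe) = 0.1·0 + 0.3·h(Critical) + 0.2·h(Mild) + 0.1·1 + 0.3·h(Severe)
Solving: h(Critical) = 0.6875, h(Mild) = 0.7535, h(Severe) = 0.6528.
Starting from Critical, the probability is 0.6875.

0.6875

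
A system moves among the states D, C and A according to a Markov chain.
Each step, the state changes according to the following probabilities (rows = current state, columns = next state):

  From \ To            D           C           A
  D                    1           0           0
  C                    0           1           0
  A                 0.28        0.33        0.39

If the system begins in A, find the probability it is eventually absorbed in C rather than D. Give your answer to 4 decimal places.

Let h(s) be the probability of absorption at C starting from transient state s. Then h(C) = 1 and h(D) = 0. By first-step analysis:
h(A) = 0.28·0 + 0.33·1 + 0.39·h(A)
Solving: h(A) = 0.5410.
Starting from A, the probability is 0.5410.

0.5410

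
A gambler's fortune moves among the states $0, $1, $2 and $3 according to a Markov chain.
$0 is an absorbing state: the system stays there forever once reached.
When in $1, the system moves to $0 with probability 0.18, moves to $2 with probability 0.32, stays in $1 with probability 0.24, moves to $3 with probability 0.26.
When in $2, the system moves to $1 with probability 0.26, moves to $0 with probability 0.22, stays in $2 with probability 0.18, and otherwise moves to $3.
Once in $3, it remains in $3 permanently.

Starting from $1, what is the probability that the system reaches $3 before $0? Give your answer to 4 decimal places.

0.5963

Let h(s) be the probability of absorption at $3 starting from transient state s. Then h($3) = 1 and h($0) = 0. By first-step analysis:
h($1) = 0.18·0 + 0.24·h($1) + 0.32·h($2) + 0.26·1
h($2) = 0.22·0 + 0.26·h($1) + 0.18·h($2) + 0.34·1
Solving: h($1) = 0.5963, h($2) = 0.6037.
Starting from $1, the probability is 0.5963.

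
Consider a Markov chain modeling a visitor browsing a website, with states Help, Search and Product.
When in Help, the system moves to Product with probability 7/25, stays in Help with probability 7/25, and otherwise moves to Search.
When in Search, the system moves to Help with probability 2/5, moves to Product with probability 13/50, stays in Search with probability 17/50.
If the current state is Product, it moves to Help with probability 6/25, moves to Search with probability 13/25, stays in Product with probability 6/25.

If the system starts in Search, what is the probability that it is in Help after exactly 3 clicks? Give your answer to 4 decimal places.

0.3207

Propagate the distribution vector 3 clicks from Search.
After 0 clicks: (0.0000, 1.0000, 0.0000)
After 1 click: (0.4000, 0.3400, 0.2600)
After 2 clicks: (0.3104, 0.4268, 0.2628)
After 3 clicks: (0.3207, 0.4183, 0.2610)
P(in Help after 3 clicks) = 0.3207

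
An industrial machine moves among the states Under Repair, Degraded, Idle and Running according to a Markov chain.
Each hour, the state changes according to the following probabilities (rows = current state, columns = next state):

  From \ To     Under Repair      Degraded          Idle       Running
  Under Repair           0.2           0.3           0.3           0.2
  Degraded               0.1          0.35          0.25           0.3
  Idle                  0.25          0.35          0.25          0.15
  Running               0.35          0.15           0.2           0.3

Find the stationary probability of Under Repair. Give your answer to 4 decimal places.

Let the stationary distribution be π with π = πP and π_1 + π_2 + π_3 + π_4 = 1.
π_1 = 0.2·π_1 + 0.1·π_2 + 0.25·π_3 + 0.35·π_4
π_2 = 0.3·π_1 + 0.35·π_2 + 0.35·π_3 + 0.15·π_4
π_3 = 0.3·π_1 + 0.25·π_2 + 0.25·π_3 + 0.2·π_4
Solving with the normalization constraint gives π = (0.2195, 0.2909, 0.2489, 0.2407).
So the stationary probability of Under Repair is 0.2195.

0.2195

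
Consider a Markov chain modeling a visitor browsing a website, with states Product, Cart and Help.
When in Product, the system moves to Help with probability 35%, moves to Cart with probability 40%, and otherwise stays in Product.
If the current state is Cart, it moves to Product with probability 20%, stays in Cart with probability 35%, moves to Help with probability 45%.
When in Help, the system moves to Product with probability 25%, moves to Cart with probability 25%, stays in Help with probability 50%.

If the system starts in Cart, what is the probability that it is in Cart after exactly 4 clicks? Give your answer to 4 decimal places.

Propagate the distribution vector 4 clicks from Cart.
After 0 clicks: (0.0000, 1.0000, 0.0000)
After 1 click: (0.2000, 0.3500, 0.4500)
After 2 clicks: (0.2325, 0.3150, 0.4525)
After 3 clicks: (0.2343, 0.3164, 0.4494)
After 4 clicks: (0.2342, 0.3168, 0.4490)
P(in Cart after 4 clicks) = 0.3168

0.3168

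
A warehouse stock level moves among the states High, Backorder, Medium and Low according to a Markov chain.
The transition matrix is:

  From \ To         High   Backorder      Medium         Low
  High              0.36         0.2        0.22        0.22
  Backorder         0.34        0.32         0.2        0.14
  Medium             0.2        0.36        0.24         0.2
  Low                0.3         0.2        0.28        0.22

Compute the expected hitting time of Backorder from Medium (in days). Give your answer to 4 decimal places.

3.5161

Let t(s) be the expected number of days to first reach Backorder from state s, with t(Backorder) = 0. Conditioning on the first day:
t(High) = 1 + 0.36·t(High) + 0.22·t(Medium) + 0.22·t(Low)
t(Medium) = 1 + 0.2·t(High) + 0.24·t(Medium) + 0.2·t(Low)
t(Low) = 1 + 0.3·t(High) + 0.28·t(Medium) + 0.22·t(Low)
Solving: t(High) = 4.2012, t(Medium) = 3.5161, t(Low) = 4.1601.
Expected days from Medium to Backorder: 3.5161.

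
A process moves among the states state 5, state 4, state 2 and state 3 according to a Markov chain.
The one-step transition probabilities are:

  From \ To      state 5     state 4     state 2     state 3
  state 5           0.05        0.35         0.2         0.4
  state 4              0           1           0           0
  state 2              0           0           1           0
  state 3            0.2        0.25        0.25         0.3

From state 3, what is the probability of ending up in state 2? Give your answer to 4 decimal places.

0.4744

Let h(s) be the probability of absorption at state 2 starting from transient state s. Then h(state 2) = 1 and h(state 4) = 0. By first-step analysis:
h(state 5) = 0.05·h(state 5) + 0.35·0 + 0.2·1 + 0.4·h(state 3)
h(state 3) = 0.2·h(state 5) + 0.25·0 + 0.25·1 + 0.3·h(state 3)
Solving: h(state 5) = 0.4103, h(state 3) = 0.4744.
Starting from state 3, the probability is 0.4744.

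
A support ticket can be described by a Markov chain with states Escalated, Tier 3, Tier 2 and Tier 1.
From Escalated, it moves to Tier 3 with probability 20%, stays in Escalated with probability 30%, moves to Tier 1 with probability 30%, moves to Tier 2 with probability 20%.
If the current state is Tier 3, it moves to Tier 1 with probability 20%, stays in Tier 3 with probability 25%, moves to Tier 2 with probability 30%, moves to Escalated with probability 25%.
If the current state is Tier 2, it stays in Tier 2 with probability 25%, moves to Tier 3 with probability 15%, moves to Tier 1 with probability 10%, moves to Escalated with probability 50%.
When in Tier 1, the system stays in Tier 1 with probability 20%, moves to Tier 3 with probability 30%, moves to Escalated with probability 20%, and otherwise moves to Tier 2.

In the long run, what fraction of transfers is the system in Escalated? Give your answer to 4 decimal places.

0.3195

Let the stationary distribution be π with π = πP and π_1 + π_2 + π_3 + π_4 = 1.
π_1 = 0.3·π_1 + 0.25·π_2 + 0.5·π_3 + 0.2·π_4
π_2 = 0.2·π_1 + 0.25·π_2 + 0.15·π_3 + 0.3·π_4
π_3 = 0.2·π_1 + 0.3·π_2 + 0.25·π_3 + 0.3·π_4
Solving with the normalization constraint gives π = (0.3195, 0.2188, 0.2553, 0.2064).
So the stationary probability of Escalated is 0.3195.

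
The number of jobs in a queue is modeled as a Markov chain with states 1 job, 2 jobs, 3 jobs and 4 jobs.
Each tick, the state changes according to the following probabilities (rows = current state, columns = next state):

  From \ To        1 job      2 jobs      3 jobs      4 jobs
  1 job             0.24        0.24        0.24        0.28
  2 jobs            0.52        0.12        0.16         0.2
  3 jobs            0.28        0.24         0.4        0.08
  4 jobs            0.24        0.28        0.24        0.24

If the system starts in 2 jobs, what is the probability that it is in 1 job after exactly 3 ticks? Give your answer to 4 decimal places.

Propagate the distribution vector 3 ticks from 2 jobs.
After 0 ticks: (0.0000, 1.0000, 0.0000, 0.0000)
After 1 tick: (0.5200, 0.1200, 0.1600, 0.2000)
After 2 ticks: (0.2800, 0.2336, 0.2560, 0.2304)
After 3 ticks: (0.3156, 0.2212, 0.2623, 0.2009)
P(in 1 job after 3 ticks) = 0.3156

0.3156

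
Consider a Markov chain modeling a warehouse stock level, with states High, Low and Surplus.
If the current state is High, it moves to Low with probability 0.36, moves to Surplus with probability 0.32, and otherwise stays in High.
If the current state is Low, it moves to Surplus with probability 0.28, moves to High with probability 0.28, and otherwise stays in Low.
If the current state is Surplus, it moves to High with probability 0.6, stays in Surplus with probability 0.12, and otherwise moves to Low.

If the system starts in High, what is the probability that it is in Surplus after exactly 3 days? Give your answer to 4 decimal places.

0.2572

Propagate the distribution vector 3 days from High.
After 0 days: (1.0000, 0.0000, 0.0000)
After 1 day: (0.3200, 0.3600, 0.3200)
After 2 days: (0.3952, 0.3632, 0.2416)
After 3 days: (0.3731, 0.3697, 0.2572)
P(in Surplus after 3 days) = 0.2572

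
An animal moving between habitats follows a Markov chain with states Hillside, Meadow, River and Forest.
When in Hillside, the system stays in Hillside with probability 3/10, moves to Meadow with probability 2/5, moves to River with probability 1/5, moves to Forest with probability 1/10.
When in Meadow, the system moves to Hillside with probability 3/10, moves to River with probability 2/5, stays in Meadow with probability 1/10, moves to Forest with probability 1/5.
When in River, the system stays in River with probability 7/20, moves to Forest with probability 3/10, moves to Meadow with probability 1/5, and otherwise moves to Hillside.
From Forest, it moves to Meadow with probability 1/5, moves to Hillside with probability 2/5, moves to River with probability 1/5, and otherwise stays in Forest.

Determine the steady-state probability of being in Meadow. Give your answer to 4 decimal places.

0.2321

Let the stationary distribution be π with π = πP and π_1 + π_2 + π_3 + π_4 = 1.
π_1 = 0.3·π_1 + 0.3·π_2 + 0.15·π_3 + 0.4·π_4
π_2 = 0.4·π_1 + 0.1·π_2 + 0.2·π_3 + 0.2·π_4
π_3 = 0.2·π_1 + 0.4·π_2 + 0.35·π_3 + 0.2·π_4
Solving with the normalization constraint gives π = (0.2766, 0.2321, 0.2899, 0.2013).
So the stationary probability of Meadow is 0.2321.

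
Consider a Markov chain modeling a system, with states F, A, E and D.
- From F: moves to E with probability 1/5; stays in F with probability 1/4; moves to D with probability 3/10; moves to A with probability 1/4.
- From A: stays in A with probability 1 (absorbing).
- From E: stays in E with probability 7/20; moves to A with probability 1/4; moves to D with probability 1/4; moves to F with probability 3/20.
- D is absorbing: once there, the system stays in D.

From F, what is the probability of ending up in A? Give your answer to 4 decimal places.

Let h(s) be the probability of absorption at A starting from transient state s. Then h(A) = 1 and h(D) = 0. By first-step analysis:
h(F) = 0.25·h(F) + 0.25·1 + 0.2·h(E) + 0.3·0
h(E) = 0.15·h(F) + 0.25·1 + 0.35·h(E) + 0.25·0
Solving: h(F) = 0.4645, h(E) = 0.4918.
Starting from F, the probability is 0.4645.

0.4645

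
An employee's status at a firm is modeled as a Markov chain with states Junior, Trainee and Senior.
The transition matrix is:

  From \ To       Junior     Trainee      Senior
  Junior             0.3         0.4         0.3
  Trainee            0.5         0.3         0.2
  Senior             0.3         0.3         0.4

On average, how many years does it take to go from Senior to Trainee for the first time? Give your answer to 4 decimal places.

3.0303

Let t(s) be the expected number of years to first reach Trainee from state s, with t(Trainee) = 0. Conditioning on the first year:
t(Junior) = 1 + 0.3·t(Junior) + 0.3·t(Senior)
t(Senior) = 1 + 0.3·t(Junior) + 0.4·t(Senior)
Solving: t(Junior) = 2.7273, t(Senior) = 3.0303.
Expected years from Senior to Trainee: 3.0303.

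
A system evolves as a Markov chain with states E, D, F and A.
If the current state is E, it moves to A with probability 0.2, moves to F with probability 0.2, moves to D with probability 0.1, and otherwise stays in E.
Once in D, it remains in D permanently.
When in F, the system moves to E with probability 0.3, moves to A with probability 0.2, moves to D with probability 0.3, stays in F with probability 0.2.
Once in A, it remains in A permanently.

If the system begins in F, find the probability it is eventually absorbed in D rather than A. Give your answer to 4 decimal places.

0.5294

Let h(s) be the probability of absorption at D starting from transient state s. Then h(D) = 1 and h(A) = 0. By first-step analysis:
h(E) = 0.5·h(E) + 0.1·1 + 0.2·h(F) + 0.2·0
h(F) = 0.3·h(E) + 0.3·1 + 0.2·h(F) + 0.2·0
Solving: h(E) = 0.4118, h(F) = 0.5294.
Starting from F, the probability is 0.5294.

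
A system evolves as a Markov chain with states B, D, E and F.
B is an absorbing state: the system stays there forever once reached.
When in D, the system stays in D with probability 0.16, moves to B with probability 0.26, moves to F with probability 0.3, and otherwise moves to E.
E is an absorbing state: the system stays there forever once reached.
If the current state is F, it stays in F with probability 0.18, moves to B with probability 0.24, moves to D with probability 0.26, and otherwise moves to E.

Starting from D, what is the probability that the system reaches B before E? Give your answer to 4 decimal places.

0.4669

Let h(s) be the probability of absorption at B starting from transient state s. Then h(B) = 1 and h(E) = 0. By first-step analysis:
h(D) = 0.26·1 + 0.16·h(D) + 0.28·0 + 0.3·h(F)
h(F) = 0.24·1 + 0.26·h(D) + 0.32·0 + 0.18·h(F)
Solving: h(D) = 0.4669, h(F) = 0.4407.
Starting from D, the probability is 0.4669.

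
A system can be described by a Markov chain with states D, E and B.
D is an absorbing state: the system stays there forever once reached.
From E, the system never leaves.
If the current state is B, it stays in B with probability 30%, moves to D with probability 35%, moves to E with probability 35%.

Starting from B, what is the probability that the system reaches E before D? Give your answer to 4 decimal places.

0.5000

Let h(s) be the probability of absorption at E starting from transient state s. Then h(E) = 1 and h(D) = 0. By first-step analysis:
h(B) = 0.35·0 + 0.35·1 + 0.3·h(B)
Solving: h(B) = 0.5000.
Starting from B, the probability is 0.5000.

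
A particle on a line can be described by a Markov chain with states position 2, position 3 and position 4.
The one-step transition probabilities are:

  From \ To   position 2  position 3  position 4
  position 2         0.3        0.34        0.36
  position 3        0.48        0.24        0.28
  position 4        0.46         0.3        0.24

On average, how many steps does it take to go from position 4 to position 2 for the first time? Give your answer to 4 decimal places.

2.1475

Let t(s) be the expected number of steps to first reach position 2 from state s, with t(position 2) = 0. Conditioning on the first step:
t(position 3) = 1 + 0.24·t(position 3) + 0.28·t(position 4)
t(position 4) = 1 + 0.3·t(position 3) + 0.24·t(position 4)
Solving: t(position 3) = 2.1070, t(position 4) = 2.1475.
Expected steps from position 4 to position 2: 2.1475.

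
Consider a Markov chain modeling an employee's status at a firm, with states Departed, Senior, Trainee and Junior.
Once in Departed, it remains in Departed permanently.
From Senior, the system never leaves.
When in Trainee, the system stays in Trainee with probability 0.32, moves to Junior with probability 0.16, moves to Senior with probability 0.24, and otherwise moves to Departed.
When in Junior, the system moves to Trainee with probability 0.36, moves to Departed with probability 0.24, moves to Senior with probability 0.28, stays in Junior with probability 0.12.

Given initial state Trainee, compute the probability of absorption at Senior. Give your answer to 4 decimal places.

Let h(s) be the probability of absorption at Senior starting from transient state s. Then h(Senior) = 1 and h(Departed) = 0. By first-step analysis:
h(Trainee) = 0.28·0 + 0.24·1 + 0.32·h(Trainee) + 0.16·h(Junior)
h(Junior) = 0.24·0 + 0.28·1 + 0.36·h(Trainee) + 0.12·h(Junior)
Solving: h(Trainee) = 0.4734, h(Junior) = 0.5118.
Starting from Trainee, the probability is 0.4734.

0.4734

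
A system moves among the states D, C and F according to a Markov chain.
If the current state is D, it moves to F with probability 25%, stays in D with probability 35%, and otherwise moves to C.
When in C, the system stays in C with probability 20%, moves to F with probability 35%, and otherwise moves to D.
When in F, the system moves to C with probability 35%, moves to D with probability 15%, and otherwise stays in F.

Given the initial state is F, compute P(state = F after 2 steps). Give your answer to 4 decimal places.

Sum over the intermediate state after 1 step:
P = P(F→D)·P(D→F) + P(F→C)·P(C→F) + P(F→F)·P(F→F)
  = 0.15×0.25 + 0.35×0.35 + 0.5×0.5
  = 0.0375 + 0.1225 + 0.2500 = 0.4100

0.4100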